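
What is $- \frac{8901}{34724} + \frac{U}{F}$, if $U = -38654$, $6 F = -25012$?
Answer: $\frac{1957674291}{217129172} \approx 9.0162$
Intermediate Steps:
$F = - \frac{12506}{3}$ ($F = \frac{1}{6} \left(-25012\right) = - \frac{12506}{3} \approx -4168.7$)
$- \frac{8901}{34724} + \frac{U}{F} = - \frac{8901}{34724} - \frac{38654}{- \frac{12506}{3}} = \left(-8901\right) \frac{1}{34724} - - \frac{57981}{6253} = - \frac{8901}{34724} + \frac{57981}{6253} = \frac{1957674291}{217129172}$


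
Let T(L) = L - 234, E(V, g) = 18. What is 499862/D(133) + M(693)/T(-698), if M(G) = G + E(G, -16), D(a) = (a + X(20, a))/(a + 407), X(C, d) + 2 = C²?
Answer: 27952241091/54988 ≈ 5.0833e+5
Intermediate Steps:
X(C, d) = -2 + C²
T(L) = -234 + L
D(a) = (398 + a)/(407 + a) (D(a) = (a + (-2 + 20²))/(a + 407) = (a + (-2 + 400))/(407 + a) = (a + 398)/(407 + a) = (398 + a)/(407 + a))
M(G) = 18 + G (M(G) = G + 18 = 18 + G)
499862/D(133) + M(693)/T(-698) = 499862/(((398 + 133)/(407 + 133))) + (18 + 693)/(-234 - 698) = 499862/((531/540)) + 711/(-932) = 499862/(((1/540)*531)) + 711*(-1/932) = 499862/(59/60) - 711/932 = 499862*(60/59) - 711/932 = 29991720/59 - 711/932 = 27952241091/54988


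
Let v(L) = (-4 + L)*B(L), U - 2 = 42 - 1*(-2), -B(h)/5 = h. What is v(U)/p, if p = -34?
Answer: 4830/17 ≈ 284.12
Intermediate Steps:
B(h) = -5*h
U = 46 (U = 2 + (42 - 1*(-2)) = 2 + (42 + 2) = 2 + 44 = 46)
v(L) = -5*L*(-4 + L) (v(L) = (-4 + L)*(-5*L) = -5*L*(-4 + L))
v(U)/p = (5*46*(4 - 1*46))/(-34) = (5*46*(4 - 46))*(-1/34) = (5*46*(-42))*(-1/34) = -9660*(-1/34) = 4830/17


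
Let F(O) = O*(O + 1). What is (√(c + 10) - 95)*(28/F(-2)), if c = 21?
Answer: -1330 + 14*√31 ≈ -1252.1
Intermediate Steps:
F(O) = O*(1 + O)
(√(c + 10) - 95)*(28/F(-2)) = (√(21 + 10) - 95)*(28/((-2*(1 - 2)))) = (√31 - 95)*(28/((-2*(-1)))) = (-95 + √31)*(28/2) = (-95 + √31)*(28*(½)) = (-95 + √31)*14 = -1330 + 14*√31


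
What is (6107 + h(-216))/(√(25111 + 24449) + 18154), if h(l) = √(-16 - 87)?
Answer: (6107 + I*√103)/(18154 + 2*√12390) ≈ 0.33232 + 0.00055227*I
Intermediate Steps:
h(l) = I*√103 (h(l) = √(-103) = I*√103)
(6107 + h(-216))/(√(25111 + 24449) + 18154) = (6107 + I*√103)/(√(25111 + 24449) + 18154) = (6107 + I*√103)/(√49560 + 18154) = (6107 + I*√103)/(2*√12390 + 18154) = (6107 + I*√103)/(18154 + 2*√12390)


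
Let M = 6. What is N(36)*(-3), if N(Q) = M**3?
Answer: -648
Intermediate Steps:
N(Q) = 216 (N(Q) = 6**3 = 216)
N(36)*(-3) = 216*(-3) = -648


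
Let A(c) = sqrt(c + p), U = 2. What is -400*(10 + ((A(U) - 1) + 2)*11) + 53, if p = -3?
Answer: -8347 - 4400*I ≈ -8347.0 - 4400.0*I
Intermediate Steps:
A(c) = sqrt(-3 + c) (A(c) = sqrt(c - 3) = sqrt(-3 + c))
-400*(10 + ((A(U) - 1) + 2)*11) + 53 = -400*(10 + ((sqrt(-3 + 2) - 1) + 2)*11) + 53 = -400*(10 + ((sqrt(-1) - 1) + 2)*11) + 53 = -400*(10 + ((I - 1) + 2)*11) + 53 = -400*(10 + ((-1 + I) + 2)*11) + 53 = -400*(10 + (1 + I)*11) + 53 = -400*(10 + (11 + 11*I)) + 53 = -400*(21 + 11*I) + 53 = (-8400 - 4400*I) + 53 = -8347 - 4400*I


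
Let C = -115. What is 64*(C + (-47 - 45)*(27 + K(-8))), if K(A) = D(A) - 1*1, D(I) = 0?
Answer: -160448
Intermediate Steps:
K(A) = -1 (K(A) = 0 - 1*1 = 0 - 1 = -1)
64*(C + (-47 - 45)*(27 + K(-8))) = 64*(-115 + (-47 - 45)*(27 - 1)) = 64*(-115 - 92*26) = 64*(-115 - 2392) = 64*(-2507) = -160448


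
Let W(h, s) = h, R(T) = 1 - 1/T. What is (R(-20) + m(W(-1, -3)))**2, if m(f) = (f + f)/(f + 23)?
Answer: 44521/48400 ≈ 0.91986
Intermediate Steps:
m(f) = 2*f/(23 + f) (m(f) = (2*f)/(23 + f) = 2*f/(23 + f))
(R(-20) + m(W(-1, -3)))**2 = ((-1 - 20)/(-20) + 2*(-1)/(23 - 1))**2 = (-1/20*(-21) + 2*(-1)/22)**2 = (21/20 + 2*(-1)*(1/22))**2 = (21/20 - 1/11)**2 = (211/220)**2 = 44521/48400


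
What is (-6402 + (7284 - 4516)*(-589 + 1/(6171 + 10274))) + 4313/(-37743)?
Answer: -44169842990237/26986245 ≈ -1.6368e+6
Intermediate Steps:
(-6402 + (7284 - 4516)*(-589 + 1/(6171 + 10274))) + 4313/(-37743) = (-6402 + 2768*(-589 + 1/16445)) + 4313*(-1/37743) = (-6402 + 2768*(-589 + 1/16445)) - 4313/37743 = (-6402 + 2768*(-9686104/16445)) - 4313/37743 = (-6402 - 26811135872/16445) - 4313/37743 = -26916416762/16445 - 4313/37743 = -44169842990237/26986245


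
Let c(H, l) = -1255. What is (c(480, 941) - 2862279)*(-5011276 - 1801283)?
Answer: 19507994323506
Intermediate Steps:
(c(480, 941) - 2862279)*(-5011276 - 1801283) = (-1255 - 2862279)*(-5011276 - 1801283) = -2863534*(-6812559) = 19507994323506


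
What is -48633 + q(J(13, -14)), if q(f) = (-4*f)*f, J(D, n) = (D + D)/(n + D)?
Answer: -51337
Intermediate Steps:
J(D, n) = 2*D/(D + n) (J(D, n) = (2*D)/(D + n) = 2*D/(D + n))
q(f) = -4*f²
-48633 + q(J(13, -14)) = -48633 - 4*676/(13 - 14)² = -48633 - 4*(2*13/(-1))² = -48633 - 4*(2*13*(-1))² = -48633 - 4*(-26)² = -48633 - 4*676 = -48633 - 2704 = -51337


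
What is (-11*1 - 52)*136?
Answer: -8568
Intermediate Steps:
(-11*1 - 52)*136 = (-11 - 52)*136 = -63*136 = -8568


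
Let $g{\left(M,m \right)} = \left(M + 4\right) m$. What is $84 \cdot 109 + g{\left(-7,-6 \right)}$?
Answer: $9174$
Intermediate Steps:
$g{\left(M,m \right)} = m \left(4 + M\right)$ ($g{\left(M,m \right)} = \left(4 + M\right) m = m \left(4 + M\right)$)
$84 \cdot 109 + g{\left(-7,-6 \right)} = 84 \cdot 109 - 6 \left(4 - 7\right) = 9156 - -18 = 9156 + 18 = 9174$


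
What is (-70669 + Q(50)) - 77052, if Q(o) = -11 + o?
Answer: -147682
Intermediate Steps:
(-70669 + Q(50)) - 77052 = (-70669 + (-11 + 50)) - 77052 = (-70669 + 39) - 77052 = -70630 - 77052 = -147682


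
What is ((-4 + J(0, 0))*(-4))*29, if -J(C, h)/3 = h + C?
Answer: 464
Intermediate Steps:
J(C, h) = -3*C - 3*h (J(C, h) = -3*(h + C) = -3*(C + h) = -3*C - 3*h)
((-4 + J(0, 0))*(-4))*29 = ((-4 + (-3*0 - 3*0))*(-4))*29 = ((-4 + (0 + 0))*(-4))*29 = ((-4 + 0)*(-4))*29 = -4*(-4)*29 = 16*29 = 464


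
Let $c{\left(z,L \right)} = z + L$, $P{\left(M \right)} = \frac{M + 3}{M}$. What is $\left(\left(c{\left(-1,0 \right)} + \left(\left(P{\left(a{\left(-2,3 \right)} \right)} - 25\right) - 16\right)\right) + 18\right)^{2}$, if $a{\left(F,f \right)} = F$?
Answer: $\frac{2401}{4} \approx 600.25$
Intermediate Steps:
$P{\left(M \right)} = \frac{3 + M}{M}$
$c{\left(z,L \right)} = L + z$
$\left(\left(c{\left(-1,0 \right)} + \left(\left(P{\left(a{\left(-2,3 \right)} \right)} - 25\right) - 16\right)\right) + 18\right)^{2} = \left(\left(\left(0 - 1\right) - \left(41 - \frac{3 - 2}{-2}\right)\right) + 18\right)^{2} = \left(\left(-1 - \frac{83}{2}\right) + 18\right)^{2} = \left(- \frac{85}{2} + 18\right)^{2} = \left(- \frac{49}{2}\right)^{2} = \frac{2401}{4}$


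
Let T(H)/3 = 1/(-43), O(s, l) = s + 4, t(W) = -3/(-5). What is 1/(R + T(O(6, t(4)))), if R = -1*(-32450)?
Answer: 43/1395347 ≈ 3.0817e-5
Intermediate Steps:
t(W) = ⅗ (t(W) = -3*(-⅕) = ⅗)
O(s, l) = 4 + s
T(H) = -3/43 (T(H) = 3/(-43) = 3*(-1/43) = -3/43)
R = 32450
1/(R + T(O(6, t(4)))) = 1/(32450 - 3/43) = 1/(1395347/43) = 43/1395347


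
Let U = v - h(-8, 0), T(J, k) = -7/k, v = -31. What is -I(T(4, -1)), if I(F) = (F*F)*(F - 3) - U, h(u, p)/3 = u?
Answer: -203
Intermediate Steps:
h(u, p) = 3*u
U = -7 (U = -31 - 3*(-8) = -31 - 1*(-24) = -31 + 24 = -7)
I(F) = 7 + F**2*(-3 + F) (I(F) = (F*F)*(F - 3) - 1*(-7) = F**2*(-3 + F) + 7 = 7 + F**2*(-3 + F))
-I(T(4, -1)) = -(7 + (-7/(-1))**3 - 3*(-7/(-1))**2) = -(7 + (-7*(-1))**3 - 3*(-7*(-1))**2) = -(7 + 7**3 - 3*7**2) = -(7 + 343 - 3*49) = -(7 + 343 - 147) = -1*203 = -203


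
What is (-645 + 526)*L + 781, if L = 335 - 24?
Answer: -36228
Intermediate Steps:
L = 311
(-645 + 526)*L + 781 = (-645 + 526)*311 + 781 = -119*311 + 781 = -37009 + 781 = -36228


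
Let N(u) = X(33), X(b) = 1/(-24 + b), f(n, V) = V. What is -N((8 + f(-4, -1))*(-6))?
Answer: -⅑ ≈ -0.11111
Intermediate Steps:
N(u) = ⅑ (N(u) = 1/(-24 + 33) = 1/9 = ⅑)
-N((8 + f(-4, -1))*(-6)) = -1*⅑ = -⅑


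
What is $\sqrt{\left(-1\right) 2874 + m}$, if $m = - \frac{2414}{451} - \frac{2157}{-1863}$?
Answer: $\frac{i \sqrt{25084991015601}}{93357} \approx 53.649 i$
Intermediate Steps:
$m = - \frac{1174825}{280071}$ ($m = \left(-2414\right) \frac{1}{451} - - \frac{719}{621} = - \frac{2414}{451} + \frac{719}{621} = - \frac{1174825}{280071} \approx -4.1947$)
$\sqrt{\left(-1\right) 2874 + m} = \sqrt{\left(-1\right) 2874 - \frac{1174825}{280071}} = \sqrt{-2874 - \frac{1174825}{280071}} = \sqrt{- \frac{806098879}{280071}} = \frac{i \sqrt{25084991015601}}{93357}$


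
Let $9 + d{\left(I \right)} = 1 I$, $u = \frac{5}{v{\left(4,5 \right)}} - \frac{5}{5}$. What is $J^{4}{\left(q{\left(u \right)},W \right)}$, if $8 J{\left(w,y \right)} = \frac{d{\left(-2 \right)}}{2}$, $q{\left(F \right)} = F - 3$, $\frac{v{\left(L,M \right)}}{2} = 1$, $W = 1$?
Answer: $\frac{14641}{65536} \approx 0.2234$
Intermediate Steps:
$v{\left(L,M \right)} = 2$ ($v{\left(L,M \right)} = 2 \cdot 1 = 2$)
$u = \frac{3}{2}$ ($u = \frac{5}{2} - \frac{5}{5} = 5 \cdot \frac{1}{2} - 1 = \frac{5}{2} - 1 = \frac{3}{2} \approx 1.5$)
$q{\left(F \right)} = -3 + F$
$d{\left(I \right)} = -9 + I$ ($d{\left(I \right)} = -9 + 1 I = -9 + I$)
$J{\left(w,y \right)} = - \frac{11}{16}$ ($J{\left(w,y \right)} = \frac{\left(-9 - 2\right) \frac{1}{2}}{8} = \frac{\left(-11\right) \frac{1}{2}}{8} = \frac{1}{8} \left(- \frac{11}{2}\right) = - \frac{11}{16}$)
$J^{4}{\left(q{\left(u \right)},W \right)} = \left(- \frac{11}{16}\right)^{4} = \frac{14641}{65536}$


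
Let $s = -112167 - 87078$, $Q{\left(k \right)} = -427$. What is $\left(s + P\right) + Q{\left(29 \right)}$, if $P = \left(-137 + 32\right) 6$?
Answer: $-200302$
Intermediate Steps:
$P = -630$ ($P = \left(-105\right) 6 = -630$)
$s = -199245$
$\left(s + P\right) + Q{\left(29 \right)} = \left(-199245 - 630\right) - 427 = -199875 - 427 = -200302$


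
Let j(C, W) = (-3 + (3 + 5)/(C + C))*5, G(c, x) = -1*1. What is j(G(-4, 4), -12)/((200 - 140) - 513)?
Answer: 35/453 ≈ 0.077263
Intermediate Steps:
G(c, x) = -1
j(C, W) = -15 + 20/C (j(C, W) = (-3 + 8/((2*C)))*5 = (-3 + 8*(1/(2*C)))*5 = (-3 + 4/C)*5 = -15 + 20/C)
j(G(-4, 4), -12)/((200 - 140) - 513) = (-15 + 20/(-1))/((200 - 140) - 513) = (-15 + 20*(-1))/(60 - 513) = (-15 - 20)/(-453) = -35*(-1/453) = 35/453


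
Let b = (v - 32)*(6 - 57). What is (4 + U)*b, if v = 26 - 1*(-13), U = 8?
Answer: -4284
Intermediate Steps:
v = 39 (v = 26 + 13 = 39)
b = -357 (b = (39 - 32)*(6 - 57) = 7*(-51) = -357)
(4 + U)*b = (4 + 8)*(-357) = 12*(-357) = -4284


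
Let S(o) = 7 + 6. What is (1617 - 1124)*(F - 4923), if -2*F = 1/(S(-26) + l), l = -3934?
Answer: -19032839345/7842 ≈ -2.4270e+6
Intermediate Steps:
S(o) = 13
F = 1/7842 (F = -1/(2*(13 - 3934)) = -1/2/(-3921) = -1/2*(-1/3921) = 1/7842 ≈ 0.00012752)
(1617 - 1124)*(F - 4923) = (1617 - 1124)*(1/7842 - 4923) = 493*(-38606165/7842) = -19032839345/7842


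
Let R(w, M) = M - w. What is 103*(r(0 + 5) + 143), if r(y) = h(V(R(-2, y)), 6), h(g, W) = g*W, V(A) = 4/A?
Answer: 105575/7 ≈ 15082.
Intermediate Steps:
h(g, W) = W*g
r(y) = 24/(2 + y) (r(y) = 6*(4/(y - 1*(-2))) = 6*(4/(y + 2)) = 6*(4/(2 + y)) = 24/(2 + y))
103*(r(0 + 5) + 143) = 103*(24/(2 + (0 + 5)) + 143) = 103*(24/(2 + 5) + 143) = 103*(24/7 + 143) = 103*(1025/7) = 105575/7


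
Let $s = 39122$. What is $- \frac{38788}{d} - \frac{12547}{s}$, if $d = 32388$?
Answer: $- \frac{480959093}{316770834} \approx -1.5183$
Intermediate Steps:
$- \frac{38788}{d} - \frac{12547}{s} = - \frac{38788}{32388} - \frac{12547}{39122} = \left(-38788\right) \frac{1}{32388} - \frac{12547}{39122} = - \frac{9697}{8097} - \frac{12547}{39122} = - \frac{480959093}{316770834}$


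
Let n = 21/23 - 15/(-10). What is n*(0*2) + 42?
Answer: 42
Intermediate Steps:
n = 111/46 (n = 21*(1/23) - 15*(-⅒) = 21/23 + 3/2 = 111/46 ≈ 2.4130)
n*(0*2) + 42 = 111*(0*2)/46 + 42 = (111/46)*0 + 42 = 0 + 42 = 42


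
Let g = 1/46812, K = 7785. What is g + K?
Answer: 364431421/46812 ≈ 7785.0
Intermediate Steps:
g = 1/46812 ≈ 2.1362e-5
g + K = 1/46812 + 7785 = 364431421/46812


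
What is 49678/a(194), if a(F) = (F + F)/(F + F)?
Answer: 49678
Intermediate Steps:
a(F) = 1 (a(F) = (2*F)/((2*F)) = (2*F)*(1/(2*F)) = 1)
49678/a(194) = 49678/1 = 49678*1 = 49678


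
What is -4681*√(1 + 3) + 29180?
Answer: 19818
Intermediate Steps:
-4681*√(1 + 3) + 29180 = -4681*√4 + 29180 = -4681*2 + 29180 = -9362 + 29180 = 19818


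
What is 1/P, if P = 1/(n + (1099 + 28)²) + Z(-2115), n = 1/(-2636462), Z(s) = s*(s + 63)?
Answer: 3348646843597/14533060328276744522 ≈ 2.3042e-7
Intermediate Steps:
Z(s) = s*(63 + s)
n = -1/2636462 ≈ -3.7930e-7
P = 14533060328276744522/3348646843597 (P = 1/(-1/2636462 + (1099 + 28)²) - 2115*(63 - 2115) = 1/(-1/2636462 + 1127²) - 2115*(-2052) = 1/(-1/2636462 + 1270129) + 4339980 = 1/(3348646843597/2636462) + 4339980 = 2636462/3348646843597 + 4339980 = 14533060328276744522/3348646843597 ≈ 4.3400e+6)
1/P = 1/(14533060328276744522/3348646843597) = 3348646843597/14533060328276744522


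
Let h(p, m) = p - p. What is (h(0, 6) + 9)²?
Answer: 81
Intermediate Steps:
h(p, m) = 0
(h(0, 6) + 9)² = (0 + 9)² = 9² = 81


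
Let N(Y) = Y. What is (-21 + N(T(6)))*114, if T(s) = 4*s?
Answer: 342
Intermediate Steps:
(-21 + N(T(6)))*114 = (-21 + 4*6)*114 = (-21 + 24)*114 = 3*114 = 342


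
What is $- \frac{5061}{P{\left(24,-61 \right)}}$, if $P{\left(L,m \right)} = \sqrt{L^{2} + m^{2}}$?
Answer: $- \frac{5061 \sqrt{4297}}{4297} \approx -77.206$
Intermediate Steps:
$- \frac{5061}{P{\left(24,-61 \right)}} = - \frac{5061}{\sqrt{24^{2} + \left(-61\right)^{2}}} = - \frac{5061}{\sqrt{576 + 3721}} = - \frac{5061}{\sqrt{4297}} = - 5061 \frac{\sqrt{4297}}{4297} = - \frac{5061 \sqrt{4297}}{4297}$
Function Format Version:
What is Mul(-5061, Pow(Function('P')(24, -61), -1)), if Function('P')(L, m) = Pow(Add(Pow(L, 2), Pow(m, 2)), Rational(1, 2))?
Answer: Mul(Rational(-5061, 4297), Pow(4297, Rational(1, 2))) ≈ -77.206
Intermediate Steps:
Mul(-5061, Pow(Function('P')(24, -61), -1)) = Mul(-5061, Pow(Pow(Add(Pow(24, 2), Pow(-61, 2)), Rational(1, 2)), -1)) = Mul(-5061, Pow(Pow(Add(576, 3721), Rational(1, 2)), -1)) = Mul(-5061, Pow(Pow(4297, Rational(1, 2)), -1)) = Mul(-5061, Mul(Rational(1, 4297), Pow(4297, Rational(1, 2)))) = Mul(Rational(-5061, 4297), Pow(4297, Rational(1, 2)))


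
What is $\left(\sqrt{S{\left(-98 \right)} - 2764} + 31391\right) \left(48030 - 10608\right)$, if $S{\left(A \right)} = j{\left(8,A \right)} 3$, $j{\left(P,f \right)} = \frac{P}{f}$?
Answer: $1174714002 + 10692 i \sqrt{33862} \approx 1.1747 \cdot 10^{9} + 1.9675 \cdot 10^{6} i$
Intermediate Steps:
$S{\left(A \right)} = \frac{24}{A}$ ($S{\left(A \right)} = \frac{8}{A} 3 = \frac{24}{A}$)
$\left(\sqrt{S{\left(-98 \right)} - 2764} + 31391\right) \left(48030 - 10608\right) = \left(\sqrt{\frac{24}{-98} - 2764} + 31391\right) \left(48030 - 10608\right) = \left(\sqrt{24 \left(- \frac{1}{98}\right) - 2764} + 31391\right) 37422 = \left(\sqrt{- \frac{12}{49} - 2764} + 31391\right) 37422 = \left(\sqrt{- \frac{135448}{49}} + 31391\right) 37422 = \left(\frac{2 i \sqrt{33862}}{7} + 31391\right) 37422 = \left(31391 + \frac{2 i \sqrt{33862}}{7}\right) 37422 = 1174714002 + 10692 i \sqrt{33862}$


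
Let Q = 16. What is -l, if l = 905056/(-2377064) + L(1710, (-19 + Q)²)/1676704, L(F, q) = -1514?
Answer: 95069368145/249102044816 ≈ 0.38165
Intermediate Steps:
l = -95069368145/249102044816 (l = 905056/(-2377064) - 1514/1676704 = 905056*(-1/2377064) - 1514*1/1676704 = -113132/297133 - 757/838352 = -95069368145/249102044816 ≈ -0.38165)
-l = -1*(-95069368145/249102044816) = 95069368145/249102044816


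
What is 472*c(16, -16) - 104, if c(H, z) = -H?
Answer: -7656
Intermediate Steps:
472*c(16, -16) - 104 = 472*(-1*16) - 104 = 472*(-16) - 104 = -7552 - 104 = -7656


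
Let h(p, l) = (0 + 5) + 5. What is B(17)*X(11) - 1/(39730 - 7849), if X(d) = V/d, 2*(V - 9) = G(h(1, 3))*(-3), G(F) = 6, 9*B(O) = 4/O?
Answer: -1/31881 ≈ -3.1367e-5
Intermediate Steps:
h(p, l) = 10 (h(p, l) = 5 + 5 = 10)
B(O) = 4/(9*O) (B(O) = (4/O)/9 = 4/(9*O))
V = 0 (V = 9 + (6*(-3))/2 = 9 + (½)*(-18) = 9 - 9 = 0)
X(d) = 0 (X(d) = 0/d = 0)
B(17)*X(11) - 1/(39730 - 7849) = ((4/9)/17)*0 - 1/(39730 - 7849) = ((4/9)*(1/17))*0 - 1/31881 = (4/153)*0 - 1*1/31881 = 0 - 1/31881 = -1/31881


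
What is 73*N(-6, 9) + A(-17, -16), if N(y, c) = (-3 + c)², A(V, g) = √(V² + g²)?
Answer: 2628 + √545 ≈ 2651.3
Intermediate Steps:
73*N(-6, 9) + A(-17, -16) = 73*(-3 + 9)² + √((-17)² + (-16)²) = 73*6² + √(289 + 256) = 73*36 + √545 = 2628 + √545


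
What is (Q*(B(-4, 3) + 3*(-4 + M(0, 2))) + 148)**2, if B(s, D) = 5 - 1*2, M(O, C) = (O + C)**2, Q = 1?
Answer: 22801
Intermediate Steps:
M(O, C) = (C + O)**2
B(s, D) = 3 (B(s, D) = 5 - 2 = 3)
(Q*(B(-4, 3) + 3*(-4 + M(0, 2))) + 148)**2 = (1*(3 + 3*(-4 + (2 + 0)**2)) + 148)**2 = (1*(3 + 3*(-4 + 2**2)) + 148)**2 = (1*(3 + 3*(-4 + 4)) + 148)**2 = (1*(3 + 3*0) + 148)**2 = (1*(3 + 0) + 148)**2 = (1*3 + 148)**2 = (3 + 148)**2 = 151**2 = 22801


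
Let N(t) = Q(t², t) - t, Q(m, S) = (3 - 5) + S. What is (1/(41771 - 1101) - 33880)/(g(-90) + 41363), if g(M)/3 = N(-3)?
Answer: -1377899599/1681989190 ≈ -0.81921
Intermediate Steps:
Q(m, S) = -2 + S
N(t) = -2 (N(t) = (-2 + t) - t = -2)
g(M) = -6 (g(M) = 3*(-2) = -6)
(1/(41771 - 1101) - 33880)/(g(-90) + 41363) = (1/(41771 - 1101) - 33880)/(-6 + 41363) = (1/40670 - 33880)/41357 = (1/40670 - 33880)*(1/41357) = -1377899599/40670*1/41357 = -1377899599/1681989190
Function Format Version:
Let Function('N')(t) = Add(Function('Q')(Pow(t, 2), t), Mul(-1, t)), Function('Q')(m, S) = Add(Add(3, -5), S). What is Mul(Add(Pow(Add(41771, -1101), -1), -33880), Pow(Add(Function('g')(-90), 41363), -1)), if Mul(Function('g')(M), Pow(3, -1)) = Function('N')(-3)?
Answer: Rational(-1377899599, 1681989190) ≈ -0.81921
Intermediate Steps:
Function('Q')(m, S) = Add(-2, S)
Function('N')(t) = -2 (Function('N')(t) = Add(Add(-2, t), Mul(-1, t)) = -2)
Function('g')(M) = -6 (Function('g')(M) = Mul(3, -2) = -6)
Mul(Add(Pow(Add(41771, -1101), -1), -33880), Pow(Add(Function('g')(-90), 41363), -1)) = Mul(Add(Pow(Add(41771, -1101), -1), -33880), Pow(Add(-6, 41363), -1)) = Mul(Add(Pow(40670, -1), -33880), Pow(41357, -1)) = Mul(Add(Rational(1, 40670), -33880), Rational(1, 41357)) = Mul(Rational(-1377899599, 40670), Rational(1, 41357)) = Rational(-1377899599, 1681989190)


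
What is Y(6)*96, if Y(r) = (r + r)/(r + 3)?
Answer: 128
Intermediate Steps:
Y(r) = 2*r/(3 + r) (Y(r) = (2*r)/(3 + r) = 2*r/(3 + r))
Y(6)*96 = (2*6/(3 + 6))*96 = (2*6/9)*96 = (2*6*(⅑))*96 = (4/3)*96 = 128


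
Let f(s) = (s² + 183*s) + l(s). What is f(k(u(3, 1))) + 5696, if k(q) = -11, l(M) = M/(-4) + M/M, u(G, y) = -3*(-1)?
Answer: 15231/4 ≈ 3807.8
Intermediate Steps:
u(G, y) = 3
l(M) = 1 - M/4 (l(M) = M*(-¼) + 1 = -M/4 + 1 = 1 - M/4)
f(s) = 1 + s² + 731*s/4 (f(s) = (s² + 183*s) + (1 - s/4) = 1 + s² + 731*s/4)
f(k(u(3, 1))) + 5696 = (1 + (-11)² + (731/4)*(-11)) + 5696 = (1 + 121 - 8041/4) + 5696 = -7553/4 + 5696 = 15231/4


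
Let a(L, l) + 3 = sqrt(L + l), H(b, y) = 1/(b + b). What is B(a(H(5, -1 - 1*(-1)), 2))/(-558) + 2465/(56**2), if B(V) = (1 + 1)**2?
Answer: 681463/874944 ≈ 0.77886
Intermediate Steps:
H(b, y) = 1/(2*b)
a(L, l) = -3 + sqrt(L + l)
B(V) = 4 (B(V) = 2**2 = 4)
B(a(H(5, -1 - 1*(-1)), 2))/(-558) + 2465/(56**2) = 4/(-558) + 2465/(56**2) = 4*(-1/558) + 2465/3136 = -2/279 + 2465*(1/3136) = -2/279 + 2465/3136 = 681463/874944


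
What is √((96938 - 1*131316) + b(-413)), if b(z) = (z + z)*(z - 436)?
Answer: 4*√41681 ≈ 816.64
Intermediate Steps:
b(z) = 2*z*(-436 + z) (b(z) = (2*z)*(-436 + z) = 2*z*(-436 + z))
√((96938 - 1*131316) + b(-413)) = √((96938 - 1*131316) + 2*(-413)*(-436 - 413)) = √((96938 - 131316) + 2*(-413)*(-849)) = √(-34378 + 701274) = √666896 = 4*√41681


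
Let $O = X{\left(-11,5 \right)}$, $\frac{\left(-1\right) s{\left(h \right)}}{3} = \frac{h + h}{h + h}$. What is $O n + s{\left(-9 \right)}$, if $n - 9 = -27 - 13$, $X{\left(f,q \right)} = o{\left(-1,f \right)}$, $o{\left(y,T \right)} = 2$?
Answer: $-65$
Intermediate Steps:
$s{\left(h \right)} = -3$ ($s{\left(h \right)} = - 3 \frac{h + h}{h + h} = - 3 \frac{2 h}{2 h} = - 3 \cdot 2 h \frac{1}{2 h} = \left(-3\right) 1 = -3$)
$X{\left(f,q \right)} = 2$
$n = -31$ ($n = 9 - 40 = -31$)
$O = 2$
$O n + s{\left(-9 \right)} = 2 \left(-31\right) - 3 = -62 - 3 = -65$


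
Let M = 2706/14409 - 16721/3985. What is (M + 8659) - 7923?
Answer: 14010290387/19139955 ≈ 731.99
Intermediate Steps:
M = -76716493/19139955 (M = 2706*(1/14409) - 16721*1/3985 = 902/4803 - 16721/3985 = -76716493/19139955 ≈ -4.0082)
(M + 8659) - 7923 = (-76716493/19139955 + 8659) - 7923 = 165656153852/19139955 - 7923 = 14010290387/19139955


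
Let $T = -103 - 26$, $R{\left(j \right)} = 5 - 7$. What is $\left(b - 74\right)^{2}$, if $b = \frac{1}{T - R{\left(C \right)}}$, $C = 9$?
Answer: $\frac{88341201}{16129} \approx 5477.2$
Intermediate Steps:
$R{\left(j \right)} = -2$
$T = -129$
$b = - \frac{1}{127}$ ($b = \frac{1}{-129 - -2} = \frac{1}{-129 + 2} = \frac{1}{-127} = - \frac{1}{127} \approx -0.007874$)
$\left(b - 74\right)^{2} = \left(- \frac{1}{127} - 74\right)^{2} = \left(- \frac{9399}{127}\right)^{2} = \frac{88341201}{16129}$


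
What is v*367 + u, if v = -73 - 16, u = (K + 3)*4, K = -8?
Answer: -32683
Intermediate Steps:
u = -20 (u = (-8 + 3)*4 = -5*4 = -20)
v = -89
v*367 + u = -89*367 - 20 = -32663 - 20 = -32683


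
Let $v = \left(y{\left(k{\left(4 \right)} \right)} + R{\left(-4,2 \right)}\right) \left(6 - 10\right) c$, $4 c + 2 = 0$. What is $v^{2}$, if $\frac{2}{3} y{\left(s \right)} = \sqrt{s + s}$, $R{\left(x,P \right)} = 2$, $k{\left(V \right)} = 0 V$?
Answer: $16$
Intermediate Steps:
$k{\left(V \right)} = 0$
$c = - \frac{1}{2}$ ($c = - \frac{1}{2} + \frac{1}{4} \cdot 0 = - \frac{1}{2} + 0 = - \frac{1}{2} \approx -0.5$)
$y{\left(s \right)} = \frac{3 \sqrt{2} \sqrt{s}}{2}$ ($y{\left(s \right)} = \frac{3 \sqrt{s + s}}{2} = \frac{3 \sqrt{2 s}}{2} = \frac{3 \sqrt{2} \sqrt{s}}{2}$)
$v = 4$ ($v = \left(\frac{3 \sqrt{2} \sqrt{0}}{2} + 2\right) \left(6 - 10\right) \left(- \frac{1}{2}\right) = \left(\frac{3}{2} \sqrt{2} \cdot 0 + 2\right) \left(6 - 10\right) \left(- \frac{1}{2}\right) = \left(0 + 2\right) \left(6 - 10\right) \left(- \frac{1}{2}\right) = 2 \left(\left(-4\right) \left(- \frac{1}{2}\right)\right) = 2 \cdot 2 = 4$)
$v^{2} = 4^{2} = 16$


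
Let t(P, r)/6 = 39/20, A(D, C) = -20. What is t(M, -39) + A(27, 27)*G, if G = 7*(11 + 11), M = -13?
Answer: -30683/10 ≈ -3068.3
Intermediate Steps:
t(P, r) = 117/10 (t(P, r) = 6*(39/20) = 117/10)
G = 154 (G = 7*22 = 154)
t(M, -39) + A(27, 27)*G = 117/10 - 20*154 = 117/10 - 3080 = -30683/10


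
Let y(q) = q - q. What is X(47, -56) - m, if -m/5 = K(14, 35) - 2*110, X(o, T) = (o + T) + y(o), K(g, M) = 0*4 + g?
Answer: -1039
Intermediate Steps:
K(g, M) = g (K(g, M) = 0 + g = g)
y(q) = 0
X(o, T) = T + o (X(o, T) = (o + T) + 0 = (T + o) + 0 = T + o)
m = 1030 (m = -5*(14 - 2*110) = -5*(14 - 220) = -5*(-206) = 1030)
X(47, -56) - m = (-56 + 47) - 1*1030 = -9 - 1030 = -1039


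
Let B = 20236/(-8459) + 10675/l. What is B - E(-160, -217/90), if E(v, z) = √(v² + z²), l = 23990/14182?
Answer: 128014665651/20293141 - √207407089/90 ≈ 6148.3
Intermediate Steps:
l = 11995/7091 (l = 23990*(1/14182) = 11995/7091 ≈ 1.6916)
B = 128014665651/20293141 (B = 20236/(-8459) + 10675/(11995/7091) = 20236*(-1/8459) + 10675*(7091/11995) = -20236/8459 + 15139285/2399 = 128014665651/20293141 ≈ 6308.3)
B - E(-160, -217/90) = 128014665651/20293141 - √((-160)² + (-217/90)²) = 128014665651/20293141 - √(25600 + (-217*1/90)²) = 128014665651/20293141 - √(25600 + (-217/90)²) = 128014665651/20293141 - √(25600 + 47089/8100) = 128014665651/20293141 - √(207407089/8100) = 128014665651/20293141 - √207407089/90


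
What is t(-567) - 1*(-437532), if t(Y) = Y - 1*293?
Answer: 436672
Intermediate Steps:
t(Y) = -293 + Y (t(Y) = Y - 293 = -293 + Y)
t(-567) - 1*(-437532) = (-293 - 567) - 1*(-437532) = -860 + 437532 = 436672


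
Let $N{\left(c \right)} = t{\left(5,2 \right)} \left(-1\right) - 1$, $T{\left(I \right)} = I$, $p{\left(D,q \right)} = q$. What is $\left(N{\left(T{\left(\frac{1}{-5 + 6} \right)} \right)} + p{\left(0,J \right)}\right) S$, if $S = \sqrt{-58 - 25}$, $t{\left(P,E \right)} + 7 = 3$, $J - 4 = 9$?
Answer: $16 i \sqrt{83} \approx 145.77 i$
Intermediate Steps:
$J = 13$ ($J = 4 + 9 = 13$)
$t{\left(P,E \right)} = -4$ ($t{\left(P,E \right)} = -7 + 3 = -4$)
$N{\left(c \right)} = 3$ ($N{\left(c \right)} = \left(-4\right) \left(-1\right) - 1 = 4 - 1 = 3$)
$S = i \sqrt{83}$ ($S = \sqrt{-83} = i \sqrt{83} \approx 9.1104 i$)
$\left(N{\left(T{\left(\frac{1}{-5 + 6} \right)} \right)} + p{\left(0,J \right)}\right) S = \left(3 + 13\right) i \sqrt{83} = 16 i \sqrt{83}$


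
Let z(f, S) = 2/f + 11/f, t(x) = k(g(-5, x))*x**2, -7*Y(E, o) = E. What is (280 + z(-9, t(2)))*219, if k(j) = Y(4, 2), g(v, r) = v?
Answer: 183011/3 ≈ 61004.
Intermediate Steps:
Y(E, o) = -E/7
k(j) = -4/7 (k(j) = -1/7*4 = -4/7)
t(x) = -4*x**2/7
z(f, S) = 13/f
(280 + z(-9, t(2)))*219 = (280 + 13/(-9))*219 = (280 + 13*(-1/9))*219 = (280 - 13/9)*219 = (2507/9)*219 = 183011/3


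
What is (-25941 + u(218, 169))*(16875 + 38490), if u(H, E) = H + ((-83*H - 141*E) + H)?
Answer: -3733151220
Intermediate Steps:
u(H, E) = -141*E - 81*H (u(H, E) = H + ((-141*E - 83*H) + H) = H + (-141*E - 82*H) = -141*E - 81*H)
(-25941 + u(218, 169))*(16875 + 38490) = (-25941 + (-141*169 - 81*218))*(16875 + 38490) = (-25941 + (-23829 - 17658))*55365 = (-25941 - 41487)*55365 = -67428*55365 = -3733151220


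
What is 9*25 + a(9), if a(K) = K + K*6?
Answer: 288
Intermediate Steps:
a(K) = 7*K (a(K) = K + 6*K = 7*K)
9*25 + a(9) = 9*25 + 7*9 = 225 + 63 = 288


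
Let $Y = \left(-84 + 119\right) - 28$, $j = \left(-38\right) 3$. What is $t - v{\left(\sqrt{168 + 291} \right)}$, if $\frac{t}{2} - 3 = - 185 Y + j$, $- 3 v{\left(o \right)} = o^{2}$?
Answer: $-2659$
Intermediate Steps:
$j = -114$
$Y = 7$ ($Y = 35 - 28 = 7$)
$v{\left(o \right)} = - \frac{o^{2}}{3}$
$t = -2812$ ($t = 6 + 2 \left(\left(-185\right) 7 - 114\right) = 6 + 2 \left(-1295 - 114\right) = 6 + 2 \left(-1409\right) = 6 - 2818 = -2812$)
$t - v{\left(\sqrt{168 + 291} \right)} = -2812 - - \frac{\left(\sqrt{168 + 291}\right)^{2}}{3} = -2812 - - \frac{\left(\sqrt{459}\right)^{2}}{3} = -2812 - - \frac{\left(3 \sqrt{51}\right)^{2}}{3} = -2812 - \left(- \frac{1}{3}\right) 459 = -2812 - -153 = -2812 + 153 = -2659$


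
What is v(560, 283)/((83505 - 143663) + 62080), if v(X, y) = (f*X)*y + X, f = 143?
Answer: 11331600/961 ≈ 11791.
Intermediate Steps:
v(X, y) = X + 143*X*y (v(X, y) = (143*X)*y + X = 143*X*y + X = X + 143*X*y)
v(560, 283)/((83505 - 143663) + 62080) = (560*(1 + 143*283))/((83505 - 143663) + 62080) = (560*(1 + 40469))/(-60158 + 62080) = (560*40470)/1922 = 22663200*(1/1922) = 11331600/961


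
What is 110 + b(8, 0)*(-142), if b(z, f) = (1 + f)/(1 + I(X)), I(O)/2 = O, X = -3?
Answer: 692/5 ≈ 138.40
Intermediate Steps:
I(O) = 2*O
b(z, f) = -⅕ - f/5 (b(z, f) = (1 + f)/(1 + 2*(-3)) = (1 + f)/(1 - 6) = (1 + f)/(-5) = (1 + f)*(-⅕) = -⅕ - f/5)
110 + b(8, 0)*(-142) = 110 + (-⅕ - ⅕*0)*(-142) = 110 + (-⅕ + 0)*(-142) = 110 - ⅕*(-142) = 110 + 142/5 = 692/5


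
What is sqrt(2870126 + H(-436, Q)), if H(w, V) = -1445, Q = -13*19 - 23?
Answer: sqrt(2868681) ≈ 1693.7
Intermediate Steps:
Q = -270 (Q = -247 - 23 = -270)
sqrt(2870126 + H(-436, Q)) = sqrt(2870126 - 1445) = sqrt(2868681)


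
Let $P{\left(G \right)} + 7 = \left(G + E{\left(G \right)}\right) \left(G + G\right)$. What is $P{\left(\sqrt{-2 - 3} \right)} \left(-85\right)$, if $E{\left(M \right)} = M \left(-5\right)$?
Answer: $-2805$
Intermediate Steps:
$E{\left(M \right)} = - 5 M$
$P{\left(G \right)} = -7 - 8 G^{2}$ ($P{\left(G \right)} = -7 + \left(G - 5 G\right) \left(G + G\right) = -7 + - 4 G 2 G = -7 - 8 G^{2}$)
$P{\left(\sqrt{-2 - 3} \right)} \left(-85\right) = \left(-7 - 8 \left(\sqrt{-2 - 3}\right)^{2}\right) \left(-85\right) = \left(-7 - 8 \left(\sqrt{-5}\right)^{2}\right) \left(-85\right) = \left(-7 - 8 \left(i \sqrt{5}\right)^{2}\right) \left(-85\right) = \left(-7 - -40\right) \left(-85\right) = \left(-7 + 40\right) \left(-85\right) = 33 \left(-85\right) = -2805$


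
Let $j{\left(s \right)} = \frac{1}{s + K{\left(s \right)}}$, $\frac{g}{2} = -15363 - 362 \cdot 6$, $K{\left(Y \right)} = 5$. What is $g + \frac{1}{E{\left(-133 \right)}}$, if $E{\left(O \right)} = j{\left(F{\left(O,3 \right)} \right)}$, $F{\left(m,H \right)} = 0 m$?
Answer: $-35065$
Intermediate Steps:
$F{\left(m,H \right)} = 0$
$g = -35070$ ($g = 2 \left(-15363 - 362 \cdot 6\right) = 2 \left(-15363 - 2172\right) = 2 \left(-17535\right) = -35070$)
$j{\left(s \right)} = \frac{1}{5 + s}$ ($j{\left(s \right)} = \frac{1}{s + 5} = \frac{1}{5 + s}$)
$E{\left(O \right)} = \frac{1}{5}$ ($E{\left(O \right)} = \frac{1}{5 + 0} = \frac{1}{5}$)
$g + \frac{1}{E{\left(-133 \right)}} = -35070 + \frac{1}{\frac{1}{5}} = -35070 + 5 = -35065$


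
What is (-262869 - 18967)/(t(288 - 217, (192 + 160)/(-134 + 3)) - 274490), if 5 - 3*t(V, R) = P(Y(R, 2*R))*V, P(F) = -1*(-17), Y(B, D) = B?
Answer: 211377/206168 ≈ 1.0253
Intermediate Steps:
P(F) = 17
t(V, R) = 5/3 - 17*V/3
(-262869 - 18967)/(t(288 - 217, (192 + 160)/(-134 + 3)) - 274490) = (-262869 - 18967)/((5/3 - 17*(288 - 217)/3) - 274490) = -281836/((5/3 - 17/3*71) - 274490) = -281836/((5/3 - 1207/3) - 274490) = -281836/(-1202/3 - 274490) = -281836/(-824672/3) = -281836*(-3/824672) = 211377/206168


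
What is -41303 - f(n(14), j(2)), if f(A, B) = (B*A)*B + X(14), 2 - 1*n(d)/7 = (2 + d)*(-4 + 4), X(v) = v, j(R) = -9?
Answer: -42451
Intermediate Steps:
n(d) = 14 (n(d) = 14 - 7*(2 + d)*(-4 + 4) = 14 - 7*(2 + d)*0 = 14 - 7*0 = 14 + 0 = 14)
f(A, B) = 14 + A*B² (f(A, B) = (B*A)*B + 14 = (A*B)*B + 14 = A*B² + 14 = 14 + A*B²)
-41303 - f(n(14), j(2)) = -41303 - (14 + 14*(-9)²) = -41303 - (14 + 14*81) = -41303 - (14 + 1134) = -41303 - 1*1148 = -41303 - 1148 = -42451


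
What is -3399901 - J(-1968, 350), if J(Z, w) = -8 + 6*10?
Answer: -3399953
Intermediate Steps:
J(Z, w) = 52 (J(Z, w) = -8 + 60 = 52)
-3399901 - J(-1968, 350) = -3399901 - 1*52 = -3399901 - 52 = -3399953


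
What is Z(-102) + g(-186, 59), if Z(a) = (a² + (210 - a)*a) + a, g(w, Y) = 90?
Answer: -21432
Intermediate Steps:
Z(a) = a + a² + a*(210 - a) (Z(a) = (a² + a*(210 - a)) + a = a + a² + a*(210 - a))
Z(-102) + g(-186, 59) = 211*(-102) + 90 = -21522 + 90 = -21432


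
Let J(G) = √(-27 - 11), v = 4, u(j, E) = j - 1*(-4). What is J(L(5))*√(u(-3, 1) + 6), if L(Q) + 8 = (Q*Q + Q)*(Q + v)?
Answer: I*√266 ≈ 16.31*I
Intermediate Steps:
u(j, E) = 4 + j (u(j, E) = j + 4 = 4 + j)
L(Q) = -8 + (4 + Q)*(Q + Q²) (L(Q) = -8 + (Q*Q + Q)*(Q + 4) = -8 + (Q² + Q)*(4 + Q) = -8 + (Q + Q²)*(4 + Q) = -8 + (4 + Q)*(Q + Q²))
J(G) = I*√38 (J(G) = √(-38) = I*√38)
J(L(5))*√(u(-3, 1) + 6) = (I*√38)*√((4 - 3) + 6) = (I*√38)*√(1 + 6) = (I*√38)*√7 = I*√266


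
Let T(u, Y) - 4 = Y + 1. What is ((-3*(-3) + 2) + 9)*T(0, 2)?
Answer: 140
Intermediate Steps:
T(u, Y) = 5 + Y (T(u, Y) = 4 + (Y + 1) = 4 + (1 + Y) = 5 + Y)
((-3*(-3) + 2) + 9)*T(0, 2) = ((-3*(-3) + 2) + 9)*(5 + 2) = ((9 + 2) + 9)*7 = (11 + 9)*7 = 20*7 = 140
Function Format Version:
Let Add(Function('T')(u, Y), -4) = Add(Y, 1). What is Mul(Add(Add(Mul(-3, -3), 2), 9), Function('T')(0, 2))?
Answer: 140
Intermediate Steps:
Function('T')(u, Y) = Add(5, Y) (Function('T')(u, Y) = Add(4, Add(Y, 1)) = Add(4, Add(1, Y)) = Add(5, Y))
Mul(Add(Add(Mul(-3, -3), 2), 9), Function('T')(0, 2)) = Mul(Add(Add(Mul(-3, -3), 2), 9), Add(5, 2)) = Mul(Add(Add(9, 2), 9), 7) = Mul(Add(11, 9), 7) = Mul(20, 7) = 140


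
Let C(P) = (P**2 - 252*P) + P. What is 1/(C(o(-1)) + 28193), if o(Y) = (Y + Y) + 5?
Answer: 1/27449 ≈ 3.6431e-5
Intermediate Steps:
o(Y) = 5 + 2*Y (o(Y) = 2*Y + 5 = 5 + 2*Y)
C(P) = P**2 - 251*P
1/(C(o(-1)) + 28193) = 1/((5 + 2*(-1))*(-251 + (5 + 2*(-1))) + 28193) = 1/((5 - 2)*(-251 + (5 - 2)) + 28193) = 1/(3*(-251 + 3) + 28193) = 1/(3*(-248) + 28193) = 1/(-744 + 28193) = 1/27449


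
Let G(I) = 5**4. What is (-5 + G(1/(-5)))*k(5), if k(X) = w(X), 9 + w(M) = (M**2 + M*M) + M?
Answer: 28520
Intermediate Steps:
G(I) = 625
w(M) = -9 + M + 2*M**2 (w(M) = -9 + ((M**2 + M*M) + M) = -9 + ((M**2 + M**2) + M) = -9 + (2*M**2 + M) = -9 + (M + 2*M**2) = -9 + M + 2*M**2)
k(X) = -9 + X + 2*X**2
(-5 + G(1/(-5)))*k(5) = (-5 + 625)*(-9 + 5 + 2*5**2) = 620*(-9 + 5 + 2*25) = 620*(-9 + 5 + 50) = 620*46 = 28520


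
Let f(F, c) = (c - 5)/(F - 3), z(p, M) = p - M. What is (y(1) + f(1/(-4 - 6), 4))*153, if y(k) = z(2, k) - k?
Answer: 1530/31 ≈ 49.355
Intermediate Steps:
y(k) = 2 - 2*k (y(k) = (2 - k) - k = 2 - 2*k)
f(F, c) = (-5 + c)/(-3 + F)
(y(1) + f(1/(-4 - 6), 4))*153 = ((2 - 2*1) + (-5 + 4)/(-3 + 1/(-4 - 6)))*153 = ((2 - 2) - 1/(-3 + 1/(-10)))*153 = (0 - 1/(-3 - ⅒))*153 = (0 - 1/(-31/10))*153 = (0 - 10/31*(-1))*153 = (0 + 10/31)*153 = (10/31)*153 = 1530/31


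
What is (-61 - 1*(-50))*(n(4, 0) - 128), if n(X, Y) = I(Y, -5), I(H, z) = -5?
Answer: 1463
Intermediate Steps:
n(X, Y) = -5
(-61 - 1*(-50))*(n(4, 0) - 128) = (-61 - 1*(-50))*(-5 - 128) = (-61 + 50)*(-133) = -11*(-133) = 1463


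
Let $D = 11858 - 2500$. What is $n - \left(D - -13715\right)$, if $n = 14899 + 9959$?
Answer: $1785$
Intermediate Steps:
$D = 9358$
$n = 24858$
$n - \left(D - -13715\right) = 24858 - \left(9358 - -13715\right) = 24858 - \left(9358 + 13715\right) = 24858 - 23073 = 1785$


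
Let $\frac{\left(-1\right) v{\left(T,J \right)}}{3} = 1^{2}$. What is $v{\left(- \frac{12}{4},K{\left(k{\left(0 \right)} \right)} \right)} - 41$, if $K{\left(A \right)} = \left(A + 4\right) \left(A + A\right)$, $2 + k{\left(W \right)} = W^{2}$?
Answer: $-44$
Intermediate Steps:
$k{\left(W \right)} = -2 + W^{2}$
$K{\left(A \right)} = 2 A \left(4 + A\right)$ ($K{\left(A \right)} = \left(4 + A\right) 2 A = 2 A \left(4 + A\right)$)
$v{\left(T,J \right)} = -3$ ($v{\left(T,J \right)} = - 3 \cdot 1^{2} = \left(-3\right) 1 = -3$)
$v{\left(- \frac{12}{4},K{\left(k{\left(0 \right)} \right)} \right)} - 41 = -3 - 41 = -44$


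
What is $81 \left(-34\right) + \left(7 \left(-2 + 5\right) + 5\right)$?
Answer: $-2728$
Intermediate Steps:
$81 \left(-34\right) + \left(7 \left(-2 + 5\right) + 5\right) = -2754 + \left(7 \cdot 3 + 5\right) = -2754 + \left(21 + 5\right) = -2754 + 26 = -2728$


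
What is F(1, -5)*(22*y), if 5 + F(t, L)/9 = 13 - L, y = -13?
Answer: -33462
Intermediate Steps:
F(t, L) = 72 - 9*L (F(t, L) = -45 + 9*(13 - L) = -45 + (117 - 9*L) = 72 - 9*L)
F(1, -5)*(22*y) = (72 - 9*(-5))*(22*(-13)) = (72 + 45)*(-286) = 117*(-286) = -33462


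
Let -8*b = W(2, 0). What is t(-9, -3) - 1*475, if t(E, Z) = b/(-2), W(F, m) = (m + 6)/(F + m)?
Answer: -7597/16 ≈ -474.81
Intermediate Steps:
W(F, m) = (6 + m)/(F + m)
b = -3/8 (b = -(6 + 0)/(8*(2 + 0)) = -6/(8*2) = -6/16 = -1/8*3 = -3/8 ≈ -0.37500)
t(E, Z) = 3/16 (t(E, Z) = -3/8/(-2) = -3/8*(-1/2) = 3/16)
t(-9, -3) - 1*475 = 3/16 - 1*475 = 3/16 - 475 = -7597/16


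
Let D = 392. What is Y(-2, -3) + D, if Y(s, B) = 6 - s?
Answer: 400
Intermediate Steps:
Y(-2, -3) + D = (6 - 1*(-2)) + 392 = (6 + 2) + 392 = 8 + 392 = 400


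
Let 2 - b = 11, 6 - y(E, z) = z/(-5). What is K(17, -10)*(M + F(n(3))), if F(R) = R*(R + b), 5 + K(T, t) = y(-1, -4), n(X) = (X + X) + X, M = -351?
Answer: -351/5 ≈ -70.200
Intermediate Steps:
n(X) = 3*X (n(X) = 2*X + X = 3*X)
y(E, z) = 6 + z/5 (y(E, z) = 6 - z/(-5) = 6 - z*(-1)/5 = 6 - (-1)*z/5 = 6 + z/5)
b = -9 (b = 2 - 1*11 = 2 - 11 = -9)
K(T, t) = ⅕ (K(T, t) = -5 + (6 + (⅕)*(-4)) = -5 + (6 - ⅘) = -5 + 26/5 = ⅕)
F(R) = R*(-9 + R) (F(R) = R*(R - 9) = R*(-9 + R))
K(17, -10)*(M + F(n(3))) = (-351 + (3*3)*(-9 + 3*3))/5 = (-351 + 9*(-9 + 9))/5 = (-351 + 9*0)/5 = (-351 + 0)/5 = (⅕)*(-351) = -351/5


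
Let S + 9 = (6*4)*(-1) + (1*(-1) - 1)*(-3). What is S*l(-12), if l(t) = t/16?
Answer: 81/4 ≈ 20.250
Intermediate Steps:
l(t) = t/16 (l(t) = t*(1/16) = t/16)
S = -27 (S = -9 + ((6*4)*(-1) + (1*(-1) - 1)*(-3)) = -9 + (24*(-1) + (-1 - 1)*(-3)) = -9 + (-24 - 2*(-3)) = -9 + (-24 + 6) = -9 - 18 = -27)
S*l(-12) = -27*(-12)/16 = -27*(-¾) = 81/4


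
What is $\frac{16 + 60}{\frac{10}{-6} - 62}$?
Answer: $- \frac{228}{191} \approx -1.1937$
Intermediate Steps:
$\frac{16 + 60}{\frac{10}{-6} - 62} = \frac{76}{10 \left(- \frac{1}{6}\right) - 62} = \frac{76}{- \frac{5}{3} - 62} = \frac{76}{- \frac{191}{3}} = 76 \left(- \frac{3}{191}\right) = - \frac{228}{191}$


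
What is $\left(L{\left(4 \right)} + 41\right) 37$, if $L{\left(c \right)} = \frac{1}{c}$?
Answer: $\frac{6105}{4} \approx 1526.3$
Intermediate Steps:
$\left(L{\left(4 \right)} + 41\right) 37 = \left(\frac{1}{4} + 41\right) 37 = \frac{165}{4} \cdot 37 = \frac{6105}{4}$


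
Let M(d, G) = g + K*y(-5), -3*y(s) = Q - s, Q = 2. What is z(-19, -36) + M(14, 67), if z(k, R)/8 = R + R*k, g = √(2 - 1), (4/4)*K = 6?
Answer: 5171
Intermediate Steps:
K = 6
y(s) = -⅔ + s/3 (y(s) = -(2 - s)/3 = -⅔ + s/3)
g = 1 (g = √1 = 1)
z(k, R) = 8*R + 8*R*k (z(k, R) = 8*(R + R*k) = 8*R + 8*R*k)
M(d, G) = -13 (M(d, G) = 1 + 6*(-⅔ + (⅓)*(-5)) = 1 + 6*(-⅔ - 5/3) = 1 + 6*(-7/3) = 1 - 14 = -13)
z(-19, -36) + M(14, 67) = 8*(-36)*(1 - 19) - 13 = 8*(-36)*(-18) - 13 = 5184 - 13 = 5171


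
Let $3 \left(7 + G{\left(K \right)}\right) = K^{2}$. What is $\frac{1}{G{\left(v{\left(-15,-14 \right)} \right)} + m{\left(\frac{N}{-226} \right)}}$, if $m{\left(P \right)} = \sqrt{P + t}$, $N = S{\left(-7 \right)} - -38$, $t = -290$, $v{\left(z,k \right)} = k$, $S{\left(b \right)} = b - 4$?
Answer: $\frac{118650}{7511353} - \frac{9 i \sqrt{14818142}}{7511353} \approx 0.015796 - 0.0046123 i$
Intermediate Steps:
$S{\left(b \right)} = -4 + b$ ($S{\left(b \right)} = b - 4 = -4 + b$)
$N = 27$ ($N = \left(-4 - 7\right) - -38 = -11 + 38 = 27$)
$m{\left(P \right)} = \sqrt{-290 + P}$ ($m{\left(P \right)} = \sqrt{P - 290} = \sqrt{-290 + P}$)
$G{\left(K \right)} = -7 + \frac{K^{2}}{3}$
$\frac{1}{G{\left(v{\left(-15,-14 \right)} \right)} + m{\left(\frac{N}{-226} \right)}} = \frac{1}{\left(-7 + \frac{\left(-14\right)^{2}}{3}\right) + \sqrt{-290 + \frac{27}{-226}}} = \frac{1}{\left(-7 + \frac{1}{3} \cdot 196\right) + \sqrt{-290 + 27 \left(- \frac{1}{226}\right)}} = \frac{1}{\left(-7 + \frac{196}{3}\right) + \sqrt{-290 - \frac{27}{226}}} = \frac{1}{\frac{175}{3} + \sqrt{- \frac{65567}{226}}} = \frac{1}{\frac{175}{3} + \frac{i \sqrt{14818142}}{226}}$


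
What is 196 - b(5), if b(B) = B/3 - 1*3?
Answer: 592/3 ≈ 197.33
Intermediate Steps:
b(B) = -3 + B/3 (b(B) = B*(⅓) - 3 = B/3 - 3 = -3 + B/3)
196 - b(5) = 196 - (-3 + (⅓)*5) = 196 - (-3 + 5/3) = 196 - 1*(-4/3) = 196 + 4/3 = 592/3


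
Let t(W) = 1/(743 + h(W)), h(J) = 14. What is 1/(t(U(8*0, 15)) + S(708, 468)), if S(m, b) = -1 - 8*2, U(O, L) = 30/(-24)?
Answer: -757/12868 ≈ -0.058828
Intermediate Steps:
U(O, L) = -5/4 (U(O, L) = 30*(-1/24) = -5/4)
S(m, b) = -17 (S(m, b) = -1 - 16 = -17)
t(W) = 1/757 (t(W) = 1/(743 + 14) = 1/757)
1/(t(U(8*0, 15)) + S(708, 468)) = 1/(1/757 - 17) = 1/(-12868/757) = -757/12868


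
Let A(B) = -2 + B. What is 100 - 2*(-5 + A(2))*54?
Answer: 640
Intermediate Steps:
100 - 2*(-5 + A(2))*54 = 100 - 2*(-5 + (-2 + 2))*54 = 100 - 2*(-5 + 0)*54 = 100 - 2*(-5)*54 = 100 + 10*54 = 100 + 540 = 640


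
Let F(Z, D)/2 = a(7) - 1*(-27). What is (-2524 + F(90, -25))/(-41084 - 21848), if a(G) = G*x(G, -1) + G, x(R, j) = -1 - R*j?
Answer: 593/15733 ≈ 0.037691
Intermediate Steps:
x(R, j) = -1 - R*j
a(G) = G + G*(-1 + G) (a(G) = G*(-1 - 1*G*(-1)) + G = G*(-1 + G) + G = G + G*(-1 + G))
F(Z, D) = 152 (F(Z, D) = 2*(7² - 1*(-27)) = 2*(49 + 27) = 2*76 = 152)
(-2524 + F(90, -25))/(-41084 - 21848) = (-2524 + 152)/(-41084 - 21848) = -2372/(-62932) = -2372*(-1/62932) = 593/15733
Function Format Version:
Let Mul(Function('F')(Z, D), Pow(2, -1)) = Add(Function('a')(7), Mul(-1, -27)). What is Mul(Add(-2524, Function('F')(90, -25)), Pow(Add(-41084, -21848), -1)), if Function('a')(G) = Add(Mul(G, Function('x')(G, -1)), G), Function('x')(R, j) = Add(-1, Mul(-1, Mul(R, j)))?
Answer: Rational(593, 15733) ≈ 0.037691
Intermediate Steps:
Function('x')(R, j) = Add(-1, Mul(-1, R, j))
Function('a')(G) = Add(G, Mul(G, Add(-1, G))) (Function('a')(G) = Add(Mul(G, Add(-1, Mul(-1, G, -1))), G) = Add(Mul(G, Add(-1, G)), G) = Add(G, Mul(G, Add(-1, G))))
Function('F')(Z, D) = 152 (Function('F')(Z, D) = Mul(2, Add(Pow(7, 2), Mul(-1, -27))) = Mul(2, Add(49, 27)) = Mul(2, 76) = 152)
Mul(Add(-2524, Function('F')(90, -25)), Pow(Add(-41084, -21848), -1)) = Mul(Add(-2524, 152), Pow(Add(-41084, -21848), -1)) = Mul(-2372, Pow(-62932, -1)) = Mul(-2372, Rational(-1, 62932)) = Rational(593, 15733)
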